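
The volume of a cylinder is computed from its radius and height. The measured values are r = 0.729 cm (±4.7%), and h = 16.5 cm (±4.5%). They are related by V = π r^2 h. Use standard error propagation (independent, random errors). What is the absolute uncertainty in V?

Products/powers → add relative errors in quadrature, weighted by exponent:
  (2·δr/r)² = (2×0.0470)² = 0.00884;  (1·δh/h)² = (1×0.0450)² = 0.00202
δV/V = √(0.0109) = 0.104
V = 27.5 cm^3, so δV = 0.104 × 27.5 = 2.87 cm^3.

2.87 cm^3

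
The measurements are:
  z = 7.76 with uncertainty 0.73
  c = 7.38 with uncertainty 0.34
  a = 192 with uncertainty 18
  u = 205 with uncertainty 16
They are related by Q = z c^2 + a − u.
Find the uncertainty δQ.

60.6

Let p = z·c^2 = 423. δp/p = √((1·δz/z)² + (2·δc/c)²) = √(0.00885 + 0.00849) = 0.132, so δp = 55.7.
Q = p + a − u: δQ = √(δp² + δa² + δu²) = √(3100 + 324 + 256) = 60.6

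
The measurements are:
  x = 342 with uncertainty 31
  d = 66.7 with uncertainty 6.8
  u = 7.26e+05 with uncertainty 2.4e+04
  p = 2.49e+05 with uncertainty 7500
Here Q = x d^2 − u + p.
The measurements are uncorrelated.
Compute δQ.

Let w = x·d^2 = 1.52e+06. δw/w = √((1·δx/x)² + (2·δd/d)²) = √(0.00822 + 0.0416) = 0.223, so δw = 3.4e+05.
Q = w − u + p: δQ = √(δw² + δu² + δp²) = √(1.15e+11 + 5.76e+08 + 5.62e+07) = 3.4e+05

3.4e+05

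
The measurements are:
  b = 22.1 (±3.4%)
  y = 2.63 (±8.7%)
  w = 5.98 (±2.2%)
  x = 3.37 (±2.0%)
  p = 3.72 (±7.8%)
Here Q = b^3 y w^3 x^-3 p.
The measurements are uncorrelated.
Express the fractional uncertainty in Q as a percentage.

Q is a product of powers, so relative uncertainties combine in quadrature:
  (3·δb/b)² = (3×0.0340)² = 0.0104;  (1·δy/y)² = (1×0.0870)² = 0.00757;  (3·δw/w)² = (3×0.0220)² = 0.00436;  (-3·δx/x)² = (-3×0.0200)² = 0.00360;  (1·δp/p)² = (1×0.0780)² = 0.00608
δQ/Q = √(0.0320) = 0.179

17.9%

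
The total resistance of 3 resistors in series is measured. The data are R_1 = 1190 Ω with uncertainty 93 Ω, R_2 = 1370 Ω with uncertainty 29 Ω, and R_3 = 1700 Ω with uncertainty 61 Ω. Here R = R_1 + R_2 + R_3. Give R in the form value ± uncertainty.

R is a linear combination, so absolute uncertainties add in quadrature:
  (δR_1)² = 8650;  (δR_2)² = 841;  (δR_3)² = 3720
δR = √(13200) = 115 Ω
R = 4260 Ω.

4260 ± 115 Ω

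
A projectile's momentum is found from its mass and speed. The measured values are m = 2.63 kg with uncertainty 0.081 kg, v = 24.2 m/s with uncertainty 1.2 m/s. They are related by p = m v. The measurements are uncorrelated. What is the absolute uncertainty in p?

p is a product of powers, so relative uncertainties combine in quadrature:
  (1·δm/m)² = (1×0.0308)² = 0.000949;  (1·δv/v)² = (1×0.0496)² = 0.00246
δp/p = √(0.00341) = 0.0584
p = 63.6 kg·m/s, so δp = 0.0584 × 63.6 = 3.72 kg·m/s.

3.72 kg·m/s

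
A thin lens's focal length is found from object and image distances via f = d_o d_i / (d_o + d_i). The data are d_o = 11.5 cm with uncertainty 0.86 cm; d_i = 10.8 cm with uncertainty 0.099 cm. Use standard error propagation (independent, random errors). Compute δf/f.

∂f/∂d_o = (d_i/(d_o+d_i))² = 0.235;  ∂f/∂d_i = (d_o/(d_o+d_i))² = 0.266
δf = √((∂f/∂d_o · δd_o)² + (∂f/∂d_i · δd_i)²) = √(0.0407 + 0.000693) = 0.203 cm
f = 5.57 cm, so δf/f = 0.203/5.57 = 0.0365.

0.0365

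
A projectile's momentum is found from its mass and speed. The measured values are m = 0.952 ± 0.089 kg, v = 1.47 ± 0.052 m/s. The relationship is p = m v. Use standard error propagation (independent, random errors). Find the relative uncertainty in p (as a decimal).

0.1000

For a monomial p ∝ m, v, fractional errors add in quadrature:
  (1·δm/m)² = (1×0.0935)² = 0.00874;  (1·δv/v)² = (1×0.0354)² = 0.00125
δp/p = √(0.00999) = 0.1000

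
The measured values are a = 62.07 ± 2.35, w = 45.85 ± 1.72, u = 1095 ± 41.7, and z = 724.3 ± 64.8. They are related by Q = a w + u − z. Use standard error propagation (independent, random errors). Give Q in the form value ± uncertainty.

3217 ± 170

Let p = a·w = 2846. δp/p = √((1·δa/a)² + (1·δw/w)²) = √(0.00143 + 0.00141) = 0.0533, so δp = 152.
Q = p + u − z: δQ = √(δp² + δu² + δz²) = √(23000 + 1740 + 4200) = 170
Q = 3217.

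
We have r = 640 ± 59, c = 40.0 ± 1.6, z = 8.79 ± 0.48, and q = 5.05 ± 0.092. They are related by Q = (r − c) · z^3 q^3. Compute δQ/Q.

0.199

Let u = r − c = 600. δu = √(δr² + δc²) = √(3480 + 2.56) = 59.0, so δu/u = 0.0984.
Q is then a monomial in u, z, q:
δQ/Q = √((δu/u)² + (3·δz/z)² + (3·δq/q)²) = √(0.00968 + 0.0268 + 0.00299) = 0.199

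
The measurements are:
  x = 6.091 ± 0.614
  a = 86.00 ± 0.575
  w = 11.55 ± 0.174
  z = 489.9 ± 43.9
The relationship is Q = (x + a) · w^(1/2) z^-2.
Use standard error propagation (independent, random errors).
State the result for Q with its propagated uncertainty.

0.001304 ± 0.000234

Let u = x + a = 92.09. δu = √(δx² + δa²) = √(0.377 + 0.331) = 0.841, so δu/u = 0.00913.
Q is then a monomial in u, w, z:
δQ/Q = √((δu/u)² + (½·δw/w)² + (-2·δz/z)²) = √(8.34e-05 + 5.67e-05 + 0.0321) = 0.180
Q = 0.001304, so δQ = 0.180 × 0.001304 = 0.000234.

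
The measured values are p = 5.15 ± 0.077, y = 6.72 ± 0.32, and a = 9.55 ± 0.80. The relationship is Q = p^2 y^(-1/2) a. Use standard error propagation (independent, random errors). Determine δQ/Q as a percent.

9.21%

Since Q is a product/quotient, work with relative uncertainties:
  (2·δp/p)² = (2×0.0150)² = 0.000894;  (−½·δy/y)² = (-0.5×0.0476)² = 0.000567;  (1·δa/a)² = (1×0.0838)² = 0.00702
δQ/Q = √(0.00848) = 0.0921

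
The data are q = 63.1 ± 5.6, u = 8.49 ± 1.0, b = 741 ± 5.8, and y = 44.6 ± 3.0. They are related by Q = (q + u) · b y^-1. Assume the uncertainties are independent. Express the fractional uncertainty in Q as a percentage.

10.4%

Let w = q + u = 71.6. δw = √(δq² + δu²) = √(31.4 + 1.00) = 5.69, so δw/w = 0.0795.
Q is then a monomial in w, b, y:
δQ/Q = √((δw/w)² + (1·δb/b)² + (-1·δy/y)²) = √(0.00631 + 6.13e-05 + 0.00452) = 0.104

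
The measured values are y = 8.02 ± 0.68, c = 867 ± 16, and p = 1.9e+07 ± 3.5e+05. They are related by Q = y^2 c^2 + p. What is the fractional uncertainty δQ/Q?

0.125

Let w = y^2·c^2 = 4.83e+07. δw/w = √((2·δy/y)² + (2·δc/c)²) = √(0.0288 + 0.00136) = 0.174, so δw = 8.39e+06.
Q = w + p: δQ = √(δw² + δp²) = √(7.04e+13 + 1.22e+11) = 8.4e+06
Q = 6.73e+07, so δQ/Q = 8.4e+06/6.73e+07 = 0.125.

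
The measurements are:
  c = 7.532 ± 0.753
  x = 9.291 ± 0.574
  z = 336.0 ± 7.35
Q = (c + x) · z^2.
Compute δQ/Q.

0.0713

Let u = c + x = 16.82. δu = √(δc² + δx²) = √(0.567 + 0.329) = 0.947, so δu/u = 0.0563.
Q is then a monomial in u, z:
δQ/Q = √((δu/u)² + (2·δz/z)²) = √(0.00317 + 0.00191) = 0.0713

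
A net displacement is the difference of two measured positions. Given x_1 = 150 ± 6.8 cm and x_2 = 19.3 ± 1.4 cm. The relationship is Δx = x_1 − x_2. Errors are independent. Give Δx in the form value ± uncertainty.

Δx is a linear combination, so absolute uncertainties add in quadrature:
  (δx_1)² = 46.2;  (δx_2)² = 1.96
δΔx = √(48.2) = 6.94 cm
Δx = 131 cm.

131 ± 6.94 cm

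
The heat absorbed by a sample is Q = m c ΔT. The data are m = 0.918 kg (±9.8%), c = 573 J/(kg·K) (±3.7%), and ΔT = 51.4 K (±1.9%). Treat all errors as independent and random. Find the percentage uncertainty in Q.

10.6%

Since Q is a product/quotient, work with relative uncertainties:
  (1·δm/m)² = (1×0.0980)² = 0.00960;  (1·δc/c)² = (1×0.0370)² = 0.00137;  (1·δΔT/ΔT)² = (1×0.0190)² = 0.000361
δQ/Q = √(0.0113) = 0.106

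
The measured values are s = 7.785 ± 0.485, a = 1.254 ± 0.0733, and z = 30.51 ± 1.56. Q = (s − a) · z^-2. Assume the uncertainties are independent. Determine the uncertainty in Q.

0.000890

Let u = s − a = 6.531. δu = √(δs² + δa²) = √(0.235 + 0.00537) = 0.491, so δu/u = 0.0751.
Q is then a monomial in u, z:
δQ/Q = √((δu/u)² + (-2·δz/z)²) = √(0.00564 + 0.0105) = 0.127
Q = 0.007016, so δQ = 0.127 × 0.007016 = 0.000890.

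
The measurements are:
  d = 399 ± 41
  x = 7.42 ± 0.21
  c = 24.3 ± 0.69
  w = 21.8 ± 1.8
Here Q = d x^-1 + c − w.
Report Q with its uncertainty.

Let p = d·x^-1 = 53.8. δp/p = √((1·δd/d)² + (-1·δx/x)²) = √(0.0106 + 0.000801) = 0.107, so δp = 5.73.
Q = p + c − w: δQ = √(δp² + δc² + δw²) = √(32.8 + 0.476 + 3.24) = 6.05
Q = 56.3.

56.3 ± 6.05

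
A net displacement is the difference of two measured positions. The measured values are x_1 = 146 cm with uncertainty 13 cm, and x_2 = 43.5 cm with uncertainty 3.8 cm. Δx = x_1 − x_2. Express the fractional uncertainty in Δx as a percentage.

13.2%

Sums and differences: (δΔx)² = Σ (cᵢ δxᵢ)².
  (δx_1)² = 169;  (δx_2)² = 14.4
δΔx = √(183) = 13.5 cm
Δx = 102 cm, so δΔx/Δx = 13.5/102 = 0.132.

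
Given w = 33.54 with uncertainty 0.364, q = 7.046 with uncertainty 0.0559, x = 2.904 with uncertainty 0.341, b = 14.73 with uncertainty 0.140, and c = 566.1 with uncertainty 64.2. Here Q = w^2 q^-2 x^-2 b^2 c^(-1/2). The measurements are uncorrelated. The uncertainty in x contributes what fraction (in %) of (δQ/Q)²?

92.8%

(δQ/Q)² = (2·δw/w)² + (-2·δq/q)² + (-2·δx/x)² + (2·δb/b)² + (−½·δc/c)²
  w term: (2×0.0109)² = 0.000471
  q term: (-2×0.00793)² = 0.000252
  x term: (-2×0.117)² = 0.0552
  b term: (2×0.00950)² = 0.000361
  c term: (-0.5×0.113)² = 0.00322
Total = 0.0595. Share from x = 0.0552/0.0595 = 0.928.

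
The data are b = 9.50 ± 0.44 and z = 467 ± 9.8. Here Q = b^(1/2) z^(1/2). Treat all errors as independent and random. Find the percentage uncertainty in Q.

Each factor contributes (exponent × relative error)² to (δQ/Q)²:
  (½·δb/b)² = (0.5×0.0463)² = 0.000536;  (½·δz/z)² = (0.5×0.0210)² = 0.000110
δQ/Q = √(0.000646) = 0.0254

2.54%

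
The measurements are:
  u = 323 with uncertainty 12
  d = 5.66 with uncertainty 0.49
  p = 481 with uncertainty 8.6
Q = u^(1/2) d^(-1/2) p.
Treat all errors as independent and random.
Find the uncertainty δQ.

Each factor contributes (exponent × relative error)² to (δQ/Q)²:
  (½·δu/u)² = (0.5×0.0372)² = 0.000345;  (−½·δd/d)² = (-0.5×0.0866)² = 0.00187;  (1·δp/p)² = (1×0.0179)² = 0.000320
δQ/Q = √(0.00254) = 0.0504
Q = 3630, so δQ = 0.0504 × 3630 = 183.

183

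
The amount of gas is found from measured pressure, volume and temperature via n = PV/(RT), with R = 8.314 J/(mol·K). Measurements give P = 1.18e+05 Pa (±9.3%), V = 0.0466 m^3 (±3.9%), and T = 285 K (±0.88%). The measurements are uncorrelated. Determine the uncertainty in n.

Relative error in a monomial: (δn/n)² = Σ (nᵢ · δxᵢ/xᵢ)².
  (1·δP/P)² = (1×0.0930)² = 0.00865;  (1·δV/V)² = (1×0.0390)² = 0.00152;  (-1·δT/T)² = (-1×0.00880)² = 7.74e-05
δn/n = √(0.0102) = 0.101
n = 2.32 mol, so δn = 0.101 × 2.32 = 0.235 mol.

0.235 mol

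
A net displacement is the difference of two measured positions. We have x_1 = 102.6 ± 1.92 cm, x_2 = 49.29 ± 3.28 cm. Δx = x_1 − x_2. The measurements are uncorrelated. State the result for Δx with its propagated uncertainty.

Absolute uncertainties add in quadrature for a linear combination:
  (δx_1)² = 3.69;  (δx_2)² = 10.8
δΔx = √(14.4) = 3.80 cm
Δx = 53.31 cm.

53.31 ± 3.80 cm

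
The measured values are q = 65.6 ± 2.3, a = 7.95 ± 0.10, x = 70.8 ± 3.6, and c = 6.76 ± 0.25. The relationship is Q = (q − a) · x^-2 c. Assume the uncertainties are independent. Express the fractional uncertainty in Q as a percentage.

Let u = q − a = 57.6. δu = √(δq² + δa²) = √(5.29 + 0.0100) = 2.30, so δu/u = 0.0399.
Q is then a monomial in u, x, c:
δQ/Q = √((δu/u)² + (-2·δx/x)² + (1·δc/c)²) = √(0.00159 + 0.0103 + 0.00137) = 0.115

11.5%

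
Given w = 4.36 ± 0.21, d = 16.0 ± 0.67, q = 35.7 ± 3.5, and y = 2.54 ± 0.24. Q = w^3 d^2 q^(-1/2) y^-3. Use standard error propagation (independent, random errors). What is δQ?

72.1

Each factor contributes (exponent × relative error)² to (δQ/Q)²:
  (3·δw/w)² = (3×0.0482)² = 0.0209;  (2·δd/d)² = (2×0.0419)² = 0.00701;  (−½·δq/q)² = (-0.5×0.0980)² = 0.00240;  (-3·δy/y)² = (-3×0.0945)² = 0.0804
δQ/Q = √(0.111) = 0.333
Q = 217, so δQ = 0.333 × 217 = 72.1.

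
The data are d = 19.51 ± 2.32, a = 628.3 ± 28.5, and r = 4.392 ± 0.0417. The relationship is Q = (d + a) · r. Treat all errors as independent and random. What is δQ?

128

Let u = d + a = 647.8. δu = √(δd² + δa²) = √(5.38 + 812) = 28.6, so δu/u = 0.0441.
Q is then a monomial in u, r:
δQ/Q = √((δu/u)² + (1·δr/r)²) = √(0.00195 + 9.01e-05) = 0.0451
Q = 2845, so δQ = 0.0451 × 2845 = 128.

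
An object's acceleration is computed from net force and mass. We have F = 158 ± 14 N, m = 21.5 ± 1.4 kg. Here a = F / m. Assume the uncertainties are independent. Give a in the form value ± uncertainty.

Each factor contributes (exponent × relative error)² to (δa/a)²:
  (1·δF/F)² = (1×0.0886)² = 0.00785;  (-1·δm/m)² = (-1×0.0651)² = 0.00424
δa/a = √(0.0121) = 0.110
a = 7.35 m/s^2, so δa = 0.110 × 7.35 = 0.808 m/s^2.

7.35 ± 0.808 m/s^2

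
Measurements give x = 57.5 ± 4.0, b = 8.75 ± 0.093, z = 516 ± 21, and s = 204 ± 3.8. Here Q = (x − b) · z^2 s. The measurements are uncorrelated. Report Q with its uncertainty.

(2.65 ± 0.310) × 10^9

Let u = x − b = 48.8. δu = √(δx² + δb²) = √(16.0 + 0.00865) = 4.00, so δu/u = 0.0821.
Q is then a monomial in u, z, s:
δQ/Q = √((δu/u)² + (2·δz/z)² + (1·δs/s)²) = √(0.00674 + 0.00663 + 0.000347) = 0.117
Q = 2.65e+09, so δQ = 0.117 × 2.65e+09 = 3.1e+08.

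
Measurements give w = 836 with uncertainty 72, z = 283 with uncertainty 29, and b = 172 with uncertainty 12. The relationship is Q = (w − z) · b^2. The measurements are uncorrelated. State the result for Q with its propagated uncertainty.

(1.64 ± 0.324) × 10^7

Let u = w − z = 553. δu = √(δw² + δz²) = √(5180 + 841) = 77.6, so δu/u = 0.140.
Q is then a monomial in u, b:
δQ/Q = √((δu/u)² + (2·δb/b)²) = √(0.0197 + 0.0195) = 0.198
Q = 1.64e+07, so δQ = 0.198 × 1.64e+07 = 3.24e+06.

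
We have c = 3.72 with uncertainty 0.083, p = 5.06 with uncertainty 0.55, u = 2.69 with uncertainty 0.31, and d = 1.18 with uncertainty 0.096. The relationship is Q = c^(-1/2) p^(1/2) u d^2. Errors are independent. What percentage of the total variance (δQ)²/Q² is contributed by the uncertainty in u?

(δQ/Q)² = (−½·δc/c)² + (½·δp/p)² + (1·δu/u)² + (2·δd/d)²
  c term: (-0.5×0.0223)² = 0.000124
  p term: (0.5×0.109)² = 0.00295
  u term: (1×0.115)² = 0.0133
  d term: (2×0.0814)² = 0.0265
Total = 0.0428. Share from u = 0.0133/0.0428 = 0.310.

31.0%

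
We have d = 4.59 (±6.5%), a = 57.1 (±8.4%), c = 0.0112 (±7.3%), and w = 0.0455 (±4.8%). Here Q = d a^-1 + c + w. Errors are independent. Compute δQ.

Let p = d·a^-1 = 0.0804. δp/p = √((1·δd/d)² + (-1·δa/a)²) = √(0.00423 + 0.00706) = 0.106, so δp = 0.00854.
Q = p + c + w: δQ = √(δp² + δc² + δw²) = √(7.29e-05 + 6.68e-07 + 4.77e-06) = 0.00885

0.00885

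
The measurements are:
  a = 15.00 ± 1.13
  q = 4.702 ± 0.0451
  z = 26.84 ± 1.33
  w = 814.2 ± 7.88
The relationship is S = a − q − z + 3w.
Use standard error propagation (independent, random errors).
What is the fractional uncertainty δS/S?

For a sum/difference, combine absolute errors in quadrature:
  (δa)² = 1.28;  (δq)² = 0.00203;  (δz)² = 1.77;  (3·δw)² = 559
δS = √(562) = 23.7
S = 2426, so δS/S = 23.7/2426 = 0.00977.

0.00977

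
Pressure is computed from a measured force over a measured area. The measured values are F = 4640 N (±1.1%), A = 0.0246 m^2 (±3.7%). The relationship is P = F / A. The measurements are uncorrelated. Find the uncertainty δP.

7280 Pa

Each factor contributes (exponent × relative error)² to (δP/P)²:
  (1·δF/F)² = (1×0.0110)² = 0.000121;  (-1·δA/A)² = (-1×0.0370)² = 0.00137
δP/P = √(0.00149) = 0.0386
P = 1.89e+05 Pa, so δP = 0.0386 × 1.89e+05 = 7280 Pa.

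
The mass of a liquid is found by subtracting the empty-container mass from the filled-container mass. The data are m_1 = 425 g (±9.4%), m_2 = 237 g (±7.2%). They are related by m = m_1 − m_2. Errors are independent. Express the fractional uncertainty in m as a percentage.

23.1%

Sums and differences: (δm)² = Σ (cᵢ δxᵢ)².
  (δm_1)² = 1600;  (δm_2)² = 291
δm = √(1890) = 43.4 g
m = 188 g, so δm/m = 43.4/188 = 0.231.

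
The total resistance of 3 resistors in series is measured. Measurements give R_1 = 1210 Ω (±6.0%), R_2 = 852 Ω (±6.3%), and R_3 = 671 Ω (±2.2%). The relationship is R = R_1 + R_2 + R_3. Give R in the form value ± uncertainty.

2730 ± 91.5 Ω

For a sum/difference, combine absolute errors in quadrature:
  (δR_1)² = 5270;  (δR_2)² = 2880;  (δR_3)² = 218
δR = √(8370) = 91.5 Ω
R = 2730 Ω.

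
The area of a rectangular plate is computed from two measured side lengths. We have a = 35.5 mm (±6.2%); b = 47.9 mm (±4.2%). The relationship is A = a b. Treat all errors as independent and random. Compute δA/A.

0.0749

Since A is a product/quotient, work with relative uncertainties:
  (1·δa/a)² = (1×0.0620)² = 0.00384;  (1·δb/b)² = (1×0.0420)² = 0.00176
δA/A = √(0.00561) = 0.0749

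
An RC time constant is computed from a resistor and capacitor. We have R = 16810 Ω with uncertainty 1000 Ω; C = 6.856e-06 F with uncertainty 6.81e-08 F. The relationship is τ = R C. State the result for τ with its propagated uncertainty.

0.1152 ± 0.00695 s

Products/powers → add relative errors in quadrature, weighted by exponent:
  (1·δR/R)² = (1×0.0595)² = 0.00354;  (1·δC/C)² = (1×0.00993)² = 9.87e-05
δτ/τ = √(0.00364) = 0.0603
τ = 0.1152 s, so δτ = 0.0603 × 0.1152 = 0.00695 s.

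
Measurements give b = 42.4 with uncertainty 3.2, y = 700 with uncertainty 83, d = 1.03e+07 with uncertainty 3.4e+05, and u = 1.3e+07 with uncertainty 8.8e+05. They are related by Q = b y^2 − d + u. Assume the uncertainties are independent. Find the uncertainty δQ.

Let p = b·y^2 = 2.08e+07. δp/p = √((1·δb/b)² + (2·δy/y)²) = √(0.00570 + 0.0562) = 0.249, so δp = 5.17e+06.
Q = p − d + u: δQ = √(δp² + δd² + δu²) = √(2.67e+13 + 1.16e+11 + 7.74e+11) = 5.26e+06

5.26e+06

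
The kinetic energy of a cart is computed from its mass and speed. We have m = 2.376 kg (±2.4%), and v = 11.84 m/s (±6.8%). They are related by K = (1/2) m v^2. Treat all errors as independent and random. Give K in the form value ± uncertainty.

166.5 ± 23.0 J

Relative error in a monomial: (δK/K)² = Σ (nᵢ · δxᵢ/xᵢ)².
  (1·δm/m)² = (1×0.0240)² = 0.000576;  (2·δv/v)² = (2×0.0680)² = 0.0185
δK/K = √(0.0191) = 0.138
K = 166.5 J, so δK = 0.138 × 166.5 = 23.0 J.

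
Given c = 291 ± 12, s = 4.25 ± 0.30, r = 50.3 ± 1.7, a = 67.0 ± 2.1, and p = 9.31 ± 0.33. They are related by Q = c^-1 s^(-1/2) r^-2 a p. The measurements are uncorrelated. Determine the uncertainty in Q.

Since Q is a product/quotient, work with relative uncertainties:
  (-1·δc/c)² = (-1×0.0412)² = 0.00170;  (−½·δs/s)² = (-0.5×0.0706)² = 0.00125;  (-2·δr/r)² = (-2×0.0338)² = 0.00457;  (1·δa/a)² = (1×0.0313)² = 0.000982;  (1·δp/p)² = (1×0.0354)² = 0.00126
δQ/Q = √(0.00975) = 0.0988
Q = 0.000411, so δQ = 0.0988 × 0.000411 = 4.06e-05.

4.06e-05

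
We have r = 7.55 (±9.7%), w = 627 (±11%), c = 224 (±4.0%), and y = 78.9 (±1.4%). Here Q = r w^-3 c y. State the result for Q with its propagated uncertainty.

0.000541 ± 0.000188

Each factor contributes (exponent × relative error)² to (δQ/Q)²:
  (1·δr/r)² = (1×0.0970)² = 0.00941;  (-3·δw/w)² = (-3×0.110)² = 0.109;  (1·δc/c)² = (1×0.0400)² = 0.00160;  (1·δy/y)² = (1×0.0140)² = 0.000196
δQ/Q = √(0.120) = 0.347
Q = 0.000541, so δQ = 0.347 × 0.000541 = 0.000188.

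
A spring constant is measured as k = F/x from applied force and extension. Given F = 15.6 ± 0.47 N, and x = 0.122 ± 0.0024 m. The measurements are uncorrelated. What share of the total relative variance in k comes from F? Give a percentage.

70.1%

(δk/k)² = (1·δF/F)² + (-1·δx/x)²
  F term: (1×0.0301)² = 0.000908
  x term: (-1×0.0197)² = 0.000387
Total = 0.00129. Share from F = 0.000908/0.00129 = 0.701.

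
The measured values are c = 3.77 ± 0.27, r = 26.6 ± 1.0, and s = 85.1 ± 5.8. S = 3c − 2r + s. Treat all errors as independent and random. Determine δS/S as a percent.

14.3%

Absolute uncertainties add in quadrature for a linear combination:
  (3·δc)² = 0.656;  (2·δr)² = 4.00;  (δs)² = 33.6
δS = √(38.3) = 6.19
S = 43.2, so δS/S = 6.19/43.2 = 0.143.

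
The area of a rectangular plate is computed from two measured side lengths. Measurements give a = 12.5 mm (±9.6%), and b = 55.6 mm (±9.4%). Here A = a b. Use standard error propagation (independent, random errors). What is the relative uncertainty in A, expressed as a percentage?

Each factor contributes (exponent × relative error)² to (δA/A)²:
  (1·δa/a)² = (1×0.0960)² = 0.00922;  (1·δb/b)² = (1×0.0940)² = 0.00884
δA/A = √(0.0181) = 0.134

13.4%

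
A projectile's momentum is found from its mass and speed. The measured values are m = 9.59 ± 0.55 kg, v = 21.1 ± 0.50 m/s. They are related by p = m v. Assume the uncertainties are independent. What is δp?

Relative error in a monomial: (δp/p)² = Σ (nᵢ · δxᵢ/xᵢ)².
  (1·δm/m)² = (1×0.0574)² = 0.00329;  (1·δv/v)² = (1×0.0237)² = 0.000562
δp/p = √(0.00385) = 0.0621
p = 202 kg·m/s, so δp = 0.0621 × 202 = 12.6 kg·m/s.

12.6 kg·m/s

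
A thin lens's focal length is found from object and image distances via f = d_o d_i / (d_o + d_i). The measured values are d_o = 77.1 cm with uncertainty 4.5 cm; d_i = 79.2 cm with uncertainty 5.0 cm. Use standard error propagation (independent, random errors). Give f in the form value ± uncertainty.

39.1 ± 1.68 cm

∂f/∂d_o = (d_i/(d_o+d_i))² = 0.257;  ∂f/∂d_i = (d_o/(d_o+d_i))² = 0.243
δf = √((∂f/∂d_o · δd_o)² + (∂f/∂d_i · δd_i)²) = √(1.34 + 1.48) = 1.68 cm
f = 39.1 cm.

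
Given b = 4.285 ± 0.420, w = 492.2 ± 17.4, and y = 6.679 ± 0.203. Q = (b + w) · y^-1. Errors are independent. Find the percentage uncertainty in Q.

4.64%

Let u = b + w = 496.5. δu = √(δb² + δw²) = √(0.176 + 303) = 17.4, so δu/u = 0.0351.
Q is then a monomial in u, y:
δQ/Q = √((δu/u)² + (-1·δy/y)²) = √(0.00123 + 0.000924) = 0.0464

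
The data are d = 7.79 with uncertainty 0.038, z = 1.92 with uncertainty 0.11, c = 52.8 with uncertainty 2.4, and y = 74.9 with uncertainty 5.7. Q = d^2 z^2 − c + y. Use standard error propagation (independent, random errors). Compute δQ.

26.5

Let p = d^2·z^2 = 224. δp/p = √((2·δd/d)² + (2·δz/z)²) = √(9.52e-05 + 0.0131) = 0.115, so δp = 25.7.
Q = p − c + y: δQ = √(δp² + δc² + δy²) = √(662 + 5.76 + 32.5) = 26.5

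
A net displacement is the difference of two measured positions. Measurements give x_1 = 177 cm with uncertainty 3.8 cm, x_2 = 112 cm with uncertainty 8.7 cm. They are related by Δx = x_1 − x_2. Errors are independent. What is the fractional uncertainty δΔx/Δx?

Δx is a linear combination, so absolute uncertainties add in quadrature:
  (δx_1)² = 14.4;  (δx_2)² = 75.7
δΔx = √(90.1) = 9.49 cm
Δx = 65.0 cm, so δΔx/Δx = 9.49/65.0 = 0.146.

0.146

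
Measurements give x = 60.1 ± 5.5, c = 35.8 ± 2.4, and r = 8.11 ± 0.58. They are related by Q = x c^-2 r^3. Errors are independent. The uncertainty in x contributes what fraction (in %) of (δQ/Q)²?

(δQ/Q)² = (1·δx/x)² + (-2·δc/c)² + (3·δr/r)²
  x term: (1×0.0915)² = 0.00837
  c term: (-2×0.0670)² = 0.0180
  r term: (3×0.0715)² = 0.0460
Total = 0.0724. Share from x = 0.00837/0.0724 = 0.116.

11.6%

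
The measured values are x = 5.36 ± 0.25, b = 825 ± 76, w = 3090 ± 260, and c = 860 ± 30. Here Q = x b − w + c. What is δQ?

Let p = x·b = 4420. δp/p = √((1·δx/x)² + (1·δb/b)²) = √(0.00218 + 0.00849) = 0.103, so δp = 457.
Q = p − w + c: δQ = √(δp² + δw² + δc²) = √(2.08e+05 + 67600 + 900) = 526

526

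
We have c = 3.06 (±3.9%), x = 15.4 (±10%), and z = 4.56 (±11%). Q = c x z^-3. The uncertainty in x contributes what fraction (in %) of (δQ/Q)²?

8.30%

(δQ/Q)² = (1·δc/c)² + (1·δx/x)² + (-3·δz/z)²
  c term: (1×0.0390)² = 0.00152
  x term: (1×0.100)² = 0.0100
  z term: (-3×0.110)² = 0.109
Total = 0.120. Share from x = 0.0100/0.120 = 0.0830.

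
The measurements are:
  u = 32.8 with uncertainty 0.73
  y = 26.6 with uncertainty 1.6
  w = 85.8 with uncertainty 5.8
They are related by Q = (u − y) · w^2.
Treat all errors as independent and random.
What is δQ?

14300

Let h = u − y = 6.20. δh = √(δu² + δy²) = √(0.533 + 2.56) = 1.76, so δh/h = 0.284.
Q is then a monomial in h, w:
δQ/Q = √((δh/h)² + (2·δw/w)²) = √(0.0805 + 0.0183) = 0.314
Q = 45600, so δQ = 0.314 × 45600 = 14300.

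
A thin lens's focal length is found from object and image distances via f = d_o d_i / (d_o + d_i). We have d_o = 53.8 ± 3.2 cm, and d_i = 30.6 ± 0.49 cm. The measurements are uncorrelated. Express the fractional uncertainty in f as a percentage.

∂f/∂d_o = (d_i/(d_o+d_i))² = 0.131;  ∂f/∂d_i = (d_o/(d_o+d_i))² = 0.406
δf = √((∂f/∂d_o · δd_o)² + (∂f/∂d_i · δd_i)²) = √(0.177 + 0.0396) = 0.465 cm
f = 19.5 cm, so δf/f = 0.465/19.5 = 0.0239.

2.39%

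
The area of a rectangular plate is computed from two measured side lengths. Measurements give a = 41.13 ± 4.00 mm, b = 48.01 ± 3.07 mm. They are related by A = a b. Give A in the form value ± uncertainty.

1975 ± 230 mm^2

For a monomial A ∝ a, b, fractional errors add in quadrature:
  (1·δa/a)² = (1×0.0973)² = 0.00946;  (1·δb/b)² = (1×0.0639)² = 0.00409
δA/A = √(0.0135) = 0.116
A = 1975 mm^2, so δA = 0.116 × 1975 = 230 mm^2.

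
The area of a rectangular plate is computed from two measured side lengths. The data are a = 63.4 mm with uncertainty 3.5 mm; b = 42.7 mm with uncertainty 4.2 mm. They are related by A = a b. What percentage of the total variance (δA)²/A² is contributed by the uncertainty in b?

76.0%

(δA/A)² = (1·δa/a)² + (1·δb/b)²
  a term: (1×0.0552)² = 0.00305
  b term: (1×0.0984)² = 0.00967
Total = 0.0127. Share from b = 0.00967/0.0127 = 0.760.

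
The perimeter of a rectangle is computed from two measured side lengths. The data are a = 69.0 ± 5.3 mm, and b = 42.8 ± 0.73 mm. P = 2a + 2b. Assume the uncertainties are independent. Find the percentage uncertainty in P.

For a sum/difference, combine absolute errors in quadrature:
  (2·δa)² = 112;  (2·δb)² = 2.13
δP = √(114) = 10.7 mm
P = 224 mm, so δP/P = 10.7/224 = 0.0479.

4.79%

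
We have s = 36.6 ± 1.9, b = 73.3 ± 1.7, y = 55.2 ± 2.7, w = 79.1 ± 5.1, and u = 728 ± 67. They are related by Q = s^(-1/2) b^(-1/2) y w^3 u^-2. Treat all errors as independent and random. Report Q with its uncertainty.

0.995 ± 0.272

Products/powers → add relative errors in quadrature, weighted by exponent:
  (−½·δs/s)² = (-0.5×0.0519)² = 0.000674;  (−½·δb/b)² = (-0.5×0.0232)² = 0.000134;  (1·δy/y)² = (1×0.0489)² = 0.00239;  (3·δw/w)² = (3×0.0645)² = 0.0374;  (-2·δu/u)² = (-2×0.0920)² = 0.0339
δQ/Q = √(0.0745) = 0.273
Q = 0.995, so δQ = 0.273 × 0.995 = 0.272.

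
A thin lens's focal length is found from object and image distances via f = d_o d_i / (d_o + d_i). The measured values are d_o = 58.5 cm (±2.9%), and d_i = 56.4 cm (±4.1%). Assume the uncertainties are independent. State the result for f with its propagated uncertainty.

∂f/∂d_o = (d_i/(d_o+d_i))² = 0.241;  ∂f/∂d_i = (d_o/(d_o+d_i))² = 0.259
δf = √((∂f/∂d_o · δd_o)² + (∂f/∂d_i · δd_i)²) = √(0.167 + 0.359) = 0.726 cm
f = 28.7 cm.

28.7 ± 0.726 cm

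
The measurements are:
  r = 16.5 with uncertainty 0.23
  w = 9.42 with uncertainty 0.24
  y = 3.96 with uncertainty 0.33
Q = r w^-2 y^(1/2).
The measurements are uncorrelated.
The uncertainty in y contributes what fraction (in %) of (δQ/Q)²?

38.4%

(δQ/Q)² = (1·δr/r)² + (-2·δw/w)² + (½·δy/y)²
  r term: (1×0.0139)² = 0.000194
  w term: (-2×0.0255)² = 0.00260
  y term: (0.5×0.0833)² = 0.00174
Total = 0.00453. Share from y = 0.00174/0.00453 = 0.384.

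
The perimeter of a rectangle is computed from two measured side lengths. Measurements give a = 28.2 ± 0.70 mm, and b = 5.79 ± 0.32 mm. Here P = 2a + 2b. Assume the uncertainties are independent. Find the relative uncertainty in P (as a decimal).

For a sum/difference, combine absolute errors in quadrature:
  (2·δa)² = 1.96;  (2·δb)² = 0.410
δP = √(2.37) = 1.54 mm
P = 68.0 mm, so δP/P = 1.54/68.0 = 0.0226.

0.0226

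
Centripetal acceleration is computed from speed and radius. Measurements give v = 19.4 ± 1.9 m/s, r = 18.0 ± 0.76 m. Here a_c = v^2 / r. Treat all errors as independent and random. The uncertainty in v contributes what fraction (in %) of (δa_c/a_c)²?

(δa_c/a_c)² = (2·δv/v)² + (-1·δr/r)²
  v term: (2×0.0979)² = 0.0384
  r term: (-1×0.0422)² = 0.00178
Total = 0.0402. Share from v = 0.0384/0.0402 = 0.956.

95.6%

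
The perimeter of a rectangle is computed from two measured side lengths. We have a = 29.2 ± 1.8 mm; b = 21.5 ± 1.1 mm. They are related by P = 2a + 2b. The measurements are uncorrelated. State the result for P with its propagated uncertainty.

101 ± 4.22 mm

Absolute uncertainties add in quadrature for a linear combination:
  (2·δa)² = 13.0;  (2·δb)² = 4.84
δP = √(17.8) = 4.22 mm
P = 101 mm.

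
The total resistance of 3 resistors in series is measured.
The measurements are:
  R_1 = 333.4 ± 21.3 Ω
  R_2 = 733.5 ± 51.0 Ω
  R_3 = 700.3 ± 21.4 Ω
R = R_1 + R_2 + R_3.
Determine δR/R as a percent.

3.35%

Sums and differences: (δR)² = Σ (cᵢ δxᵢ)².
  (δR_1)² = 454;  (δR_2)² = 2600;  (δR_3)² = 458
δR = √(3510) = 59.3 Ω
R = 1767 Ω, so δR/R = 59.3/1767 = 0.0335.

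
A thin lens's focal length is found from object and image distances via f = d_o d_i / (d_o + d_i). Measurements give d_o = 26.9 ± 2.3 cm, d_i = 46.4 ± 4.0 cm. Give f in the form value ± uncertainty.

∂f/∂d_o = (d_i/(d_o+d_i))² = 0.401;  ∂f/∂d_i = (d_o/(d_o+d_i))² = 0.135
δf = √((∂f/∂d_o · δd_o)² + (∂f/∂d_i · δd_i)²) = √(0.849 + 0.290) = 1.07 cm
f = 17.0 cm.

17.0 ± 1.07 cm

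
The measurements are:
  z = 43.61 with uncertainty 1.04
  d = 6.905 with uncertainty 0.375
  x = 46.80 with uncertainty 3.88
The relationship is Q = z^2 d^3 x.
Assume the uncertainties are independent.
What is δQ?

For a monomial Q ∝ z^2, d^3, x, fractional errors add in quadrature:
  (2·δz/z)² = (2×0.0238)² = 0.00227;  (3·δd/d)² = (3×0.0543)² = 0.0265;  (1·δx/x)² = (1×0.0829)² = 0.00687
δQ/Q = √(0.0357) = 0.189
Q = 2.93e+07, so δQ = 0.189 × 2.93e+07 = 5.54e+06.

5.54e+06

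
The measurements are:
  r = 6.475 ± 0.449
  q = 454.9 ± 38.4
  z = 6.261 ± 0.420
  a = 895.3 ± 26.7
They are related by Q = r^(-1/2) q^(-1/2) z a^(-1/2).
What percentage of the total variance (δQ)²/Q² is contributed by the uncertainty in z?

(δQ/Q)² = (−½·δr/r)² + (−½·δq/q)² + (1·δz/z)² + (−½·δa/a)²
  r term: (-0.5×0.0693)² = 0.00120
  q term: (-0.5×0.0844)² = 0.00178
  z term: (1×0.0671)² = 0.00450
  a term: (-0.5×0.0298)² = 0.000222
Total = 0.00771. Share from z = 0.00450/0.00771 = 0.584.

58.4%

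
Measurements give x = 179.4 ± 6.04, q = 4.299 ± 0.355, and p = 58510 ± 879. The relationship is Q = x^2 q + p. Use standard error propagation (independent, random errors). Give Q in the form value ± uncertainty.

196900 ± 14800

Let w = x^2·q = 138400. δw/w = √((2·δx/x)² + (1·δq/q)²) = √(0.00453 + 0.00682) = 0.107, so δw = 14700.
Q = w + p: δQ = √(δw² + δp²) = √(2.17e+08 + 7.73e+05) = 14800
Q = 196900.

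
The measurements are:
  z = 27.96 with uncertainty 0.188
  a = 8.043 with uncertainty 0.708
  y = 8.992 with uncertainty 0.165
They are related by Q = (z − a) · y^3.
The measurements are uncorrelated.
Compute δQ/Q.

0.0662

Let u = z − a = 19.92. δu = √(δz² + δa²) = √(0.0353 + 0.501) = 0.733, so δu/u = 0.0368.
Q is then a monomial in u, y:
δQ/Q = √((δu/u)² + (3·δy/y)²) = √(0.00135 + 0.00303) = 0.0662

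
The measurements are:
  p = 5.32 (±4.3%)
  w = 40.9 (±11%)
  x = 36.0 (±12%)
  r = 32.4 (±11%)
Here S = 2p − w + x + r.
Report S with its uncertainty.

38.1 ± 7.20

For a sum/difference, combine absolute errors in quadrature:
  (2·δp)² = 0.209;  (δw)² = 20.2;  (δx)² = 18.7;  (δr)² = 12.7
δS = √(51.8) = 7.20
S = 38.1.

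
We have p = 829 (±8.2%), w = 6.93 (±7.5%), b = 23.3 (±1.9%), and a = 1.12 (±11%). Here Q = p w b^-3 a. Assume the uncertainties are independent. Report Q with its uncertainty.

0.509 ± 0.0847

Q is a product of powers, so relative uncertainties combine in quadrature:
  (1·δp/p)² = (1×0.0820)² = 0.00672;  (1·δw/w)² = (1×0.0750)² = 0.00562;  (-3·δb/b)² = (-3×0.0190)² = 0.00325;  (1·δa/a)² = (1×0.110)² = 0.0121
δQ/Q = √(0.0277) = 0.166
Q = 0.509, so δQ = 0.166 × 0.509 = 0.0847.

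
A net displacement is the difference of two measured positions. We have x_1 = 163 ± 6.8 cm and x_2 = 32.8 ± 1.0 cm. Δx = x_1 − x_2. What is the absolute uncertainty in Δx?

Δx is a linear combination, so absolute uncertainties add in quadrature:
  (δx_1)² = 46.2;  (δx_2)² = 1.00
δΔx = √(47.2) = 6.87 cm

6.87 cm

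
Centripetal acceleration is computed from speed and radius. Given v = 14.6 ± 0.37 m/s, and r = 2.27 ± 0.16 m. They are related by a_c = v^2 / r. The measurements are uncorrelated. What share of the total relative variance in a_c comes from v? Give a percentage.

34.1%

(δa_c/a_c)² = (2·δv/v)² + (-1·δr/r)²
  v term: (2×0.0253)² = 0.00257
  r term: (-1×0.0705)² = 0.00497
Total = 0.00754. Share from v = 0.00257/0.00754 = 0.341.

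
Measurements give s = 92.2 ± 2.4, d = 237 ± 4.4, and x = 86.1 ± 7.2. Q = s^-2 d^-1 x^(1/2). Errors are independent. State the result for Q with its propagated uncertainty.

(4.61 ± 0.319) × 10^-6

Q is a product of powers, so relative uncertainties combine in quadrature:
  (-2·δs/s)² = (-2×0.0260)² = 0.00271;  (-1·δd/d)² = (-1×0.0186)² = 0.000345;  (½·δx/x)² = (0.5×0.0836)² = 0.00175
δQ/Q = √(0.00480) = 0.0693
Q = 4.61e-06, so δQ = 0.0693 × 4.61e-06 = 3.19e-07.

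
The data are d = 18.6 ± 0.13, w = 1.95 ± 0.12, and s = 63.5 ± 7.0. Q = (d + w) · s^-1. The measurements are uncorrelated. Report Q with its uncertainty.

0.324 ± 0.0358

Let u = d + w = 20.6. δu = √(δd² + δw²) = √(0.0169 + 0.0144) = 0.177, so δu/u = 0.00861.
Q is then a monomial in u, s:
δQ/Q = √((δu/u)² + (-1·δs/s)²) = √(7.41e-05 + 0.0122) = 0.111
Q = 0.324, so δQ = 0.111 × 0.324 = 0.0358.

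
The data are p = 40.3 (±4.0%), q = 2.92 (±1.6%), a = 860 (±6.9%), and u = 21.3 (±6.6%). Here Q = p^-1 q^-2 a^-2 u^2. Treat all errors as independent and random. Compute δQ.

3.53e-07

For a monomial Q ∝ p^-1, q^-2, a^-2, u^2, fractional errors add in quadrature:
  (-1·δp/p)² = (-1×0.0400)² = 0.00160;  (-2·δq/q)² = (-2×0.0160)² = 0.00102;  (-2·δa/a)² = (-2×0.0690)² = 0.0190;  (2·δu/u)² = (2×0.0660)² = 0.0174
δQ/Q = √(0.0391) = 0.198
Q = 1.79e-06, so δQ = 0.198 × 1.79e-06 = 3.53e-07.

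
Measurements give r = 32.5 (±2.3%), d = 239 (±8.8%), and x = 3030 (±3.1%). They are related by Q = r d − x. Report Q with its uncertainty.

4740 ± 713

Let p = r·d = 7770. δp/p = √((1·δr/r)² + (1·δd/d)²) = √(0.000529 + 0.00774) = 0.0910, so δp = 707.
Q = p − x: δQ = √(δp² + δx²) = √(4.99e+05 + 8820) = 713
Q = 4740.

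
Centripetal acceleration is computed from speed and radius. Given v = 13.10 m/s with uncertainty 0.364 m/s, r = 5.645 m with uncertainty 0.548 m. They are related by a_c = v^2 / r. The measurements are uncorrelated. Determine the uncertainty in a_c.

3.40 m/s^2

Products/powers → add relative errors in quadrature, weighted by exponent:
  (2·δv/v)² = (2×0.0278)² = 0.00309;  (-1·δr/r)² = (-1×0.0971)² = 0.00942
δa_c/a_c = √(0.0125) = 0.112
a_c = 30.40 m/s^2, so δa_c = 0.112 × 30.40 = 3.40 m/s^2.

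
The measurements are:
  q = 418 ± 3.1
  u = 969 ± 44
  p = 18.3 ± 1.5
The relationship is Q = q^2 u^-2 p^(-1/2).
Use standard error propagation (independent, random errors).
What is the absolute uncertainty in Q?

Q is a product of powers, so relative uncertainties combine in quadrature:
  (2·δq/q)² = (2×0.00742)² = 0.000220;  (-2·δu/u)² = (-2×0.0454)² = 0.00825;  (−½·δp/p)² = (-0.5×0.0820)² = 0.00168
δQ/Q = √(0.0101) = 0.101
Q = 0.0435, so δQ = 0.101 × 0.0435 = 0.00438.

0.00438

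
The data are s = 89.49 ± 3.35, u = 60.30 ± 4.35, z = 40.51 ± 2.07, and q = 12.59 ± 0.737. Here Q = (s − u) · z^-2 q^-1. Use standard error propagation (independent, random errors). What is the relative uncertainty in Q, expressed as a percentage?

22.2%

Let w = s − u = 29.19. δw = √(δs² + δu²) = √(11.2 + 18.9) = 5.49, so δw/w = 0.188.
Q is then a monomial in w, z, q:
δQ/Q = √((δw/w)² + (-2·δz/z)² + (-1·δq/q)²) = √(0.0354 + 0.0104 + 0.00343) = 0.222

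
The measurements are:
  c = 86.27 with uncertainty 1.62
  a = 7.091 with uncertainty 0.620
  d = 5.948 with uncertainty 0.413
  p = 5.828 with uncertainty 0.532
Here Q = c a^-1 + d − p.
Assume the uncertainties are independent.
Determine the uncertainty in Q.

Let w = c·a^-1 = 12.17. δw/w = √((1·δc/c)² + (-1·δa/a)²) = √(0.000353 + 0.00764) = 0.0894, so δw = 1.09.
Q = w + d − p: δQ = √(δw² + δd² + δp²) = √(1.18 + 0.171 + 0.283) = 1.28

1.28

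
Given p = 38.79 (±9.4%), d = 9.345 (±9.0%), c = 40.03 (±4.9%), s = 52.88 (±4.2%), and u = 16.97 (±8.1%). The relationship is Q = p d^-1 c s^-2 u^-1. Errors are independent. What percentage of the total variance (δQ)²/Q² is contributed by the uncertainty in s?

21.4%

(δQ/Q)² = (1·δp/p)² + (-1·δd/d)² + (1·δc/c)² + (-2·δs/s)² + (-1·δu/u)²
  p term: (1×0.0940)² = 0.00884
  d term: (-1×0.0900)² = 0.00810
  c term: (1×0.0490)² = 0.00240
  s term: (-2×0.0420)² = 0.00706
  u term: (-1×0.0810)² = 0.00656
Total = 0.0330. Share from s = 0.00706/0.0330 = 0.214.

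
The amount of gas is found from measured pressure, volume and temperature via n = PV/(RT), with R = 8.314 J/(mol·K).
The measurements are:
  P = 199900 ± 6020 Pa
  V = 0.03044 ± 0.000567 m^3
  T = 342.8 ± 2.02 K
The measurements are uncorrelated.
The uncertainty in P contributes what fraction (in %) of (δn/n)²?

70.4%

(δn/n)² = (1·δP/P)² + (1·δV/V)² + (-1·δT/T)²
  P term: (1×0.0301)² = 0.000907
  V term: (1×0.0186)² = 0.000347
  T term: (-1×0.00589)² = 3.47e-05
Total = 0.00129. Share from P = 0.000907/0.00129 = 0.704.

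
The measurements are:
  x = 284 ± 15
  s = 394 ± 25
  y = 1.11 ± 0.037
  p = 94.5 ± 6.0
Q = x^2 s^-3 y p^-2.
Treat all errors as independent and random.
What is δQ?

4.17e-08

Each factor contributes (exponent × relative error)² to (δQ/Q)²:
  (2·δx/x)² = (2×0.0528)² = 0.0112;  (-3·δs/s)² = (-3×0.0635)² = 0.0362;  (1·δy/y)² = (1×0.0333)² = 0.00111;  (-2·δp/p)² = (-2×0.0635)² = 0.0161
δQ/Q = √(0.0646) = 0.254
Q = 1.64e-07, so δQ = 0.254 × 1.64e-07 = 4.17e-08.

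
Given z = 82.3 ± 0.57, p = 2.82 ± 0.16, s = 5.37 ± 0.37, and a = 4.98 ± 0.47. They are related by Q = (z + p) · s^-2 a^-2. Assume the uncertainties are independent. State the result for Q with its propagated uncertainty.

0.119 ± 0.0278

Let u = z + p = 85.1. δu = √(δz² + δp²) = √(0.325 + 0.0256) = 0.592, so δu/u = 0.00696.
Q is then a monomial in u, s, a:
δQ/Q = √((δu/u)² + (-2·δs/s)² + (-2·δa/a)²) = √(4.84e-05 + 0.0190 + 0.0356) = 0.234
Q = 0.119, so δQ = 0.234 × 0.119 = 0.0278.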